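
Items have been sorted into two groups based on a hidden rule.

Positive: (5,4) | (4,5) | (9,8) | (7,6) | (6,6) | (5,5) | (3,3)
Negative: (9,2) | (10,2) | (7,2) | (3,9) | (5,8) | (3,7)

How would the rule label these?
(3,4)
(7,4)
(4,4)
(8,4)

Positive, Negative, Positive, Negative

The classifier is using: |first − second| ≤ 1.
(3,4): |3−4| = 1 — meets the rule, so Positive. (7,4): |7−4| = 3 — does not pass, so Negative. (4,4): |4−4| = 0 — meets the rule, so Positive. (8,4): |8−4| = 4 — does not pass, so Negative.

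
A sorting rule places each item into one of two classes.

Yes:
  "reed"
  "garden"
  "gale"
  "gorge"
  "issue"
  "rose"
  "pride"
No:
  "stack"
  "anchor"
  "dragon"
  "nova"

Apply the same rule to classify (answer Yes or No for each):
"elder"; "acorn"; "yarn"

Yes, No, No

The rule appears to be: contains 'e'.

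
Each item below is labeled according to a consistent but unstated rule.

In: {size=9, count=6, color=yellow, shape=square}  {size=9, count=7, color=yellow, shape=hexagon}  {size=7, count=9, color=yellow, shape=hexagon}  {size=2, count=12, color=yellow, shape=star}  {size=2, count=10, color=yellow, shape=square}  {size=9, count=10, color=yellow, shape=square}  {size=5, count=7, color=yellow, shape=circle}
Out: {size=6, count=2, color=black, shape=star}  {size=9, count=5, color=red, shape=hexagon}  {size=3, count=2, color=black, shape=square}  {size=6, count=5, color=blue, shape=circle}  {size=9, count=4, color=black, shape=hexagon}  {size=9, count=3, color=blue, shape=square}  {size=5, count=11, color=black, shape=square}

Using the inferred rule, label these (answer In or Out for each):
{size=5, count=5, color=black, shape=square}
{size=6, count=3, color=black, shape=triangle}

Looking at the examples, the only property every 'In' case has and every 'Out' case lacks is: color is yellow.
{size=5, count=5, color=black, shape=square} — color is black, hence Out.
{size=6, count=3, color=black, shape=triangle} — color is black, hence Out.

Out, Out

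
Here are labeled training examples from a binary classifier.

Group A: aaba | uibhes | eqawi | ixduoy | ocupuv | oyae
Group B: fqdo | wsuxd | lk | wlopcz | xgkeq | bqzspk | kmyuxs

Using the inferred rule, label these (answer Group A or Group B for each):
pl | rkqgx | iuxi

Group B, Group B, Group A

The classifier is using: starts with a vowel.
pl → starts with 'p' → Group B.
rkqgx → starts with 'r' → Group B.
iuxi → starts with 'i' → Group A.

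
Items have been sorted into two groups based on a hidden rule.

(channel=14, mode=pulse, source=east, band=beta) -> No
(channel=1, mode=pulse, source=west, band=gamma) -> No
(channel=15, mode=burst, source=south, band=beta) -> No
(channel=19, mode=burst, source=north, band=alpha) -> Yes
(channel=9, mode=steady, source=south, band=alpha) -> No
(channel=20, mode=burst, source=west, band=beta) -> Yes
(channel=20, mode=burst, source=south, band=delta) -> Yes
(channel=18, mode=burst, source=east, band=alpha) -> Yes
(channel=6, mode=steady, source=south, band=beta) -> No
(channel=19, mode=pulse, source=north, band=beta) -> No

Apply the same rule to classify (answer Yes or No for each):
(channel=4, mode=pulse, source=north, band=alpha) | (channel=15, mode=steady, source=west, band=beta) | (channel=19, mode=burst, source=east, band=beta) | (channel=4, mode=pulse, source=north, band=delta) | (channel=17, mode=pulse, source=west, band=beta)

No, No, Yes, No, No

The pattern is that an item is 'Yes' exactly when: mode is burst AND channel ≥ 18.
(channel=4, mode=pulse, source=north, band=alpha): mode is pulse, channel = 4 — doesn't qualify, so No.
(channel=15, mode=steady, source=west, band=beta): mode is steady, channel = 15 — doesn't qualify, so No.
(channel=19, mode=burst, source=east, band=beta): mode is burst, channel = 19 — satisfies this, so Yes.
(channel=4, mode=pulse, source=north, band=delta): mode is pulse, channel = 4 — doesn't qualify, so No.
(channel=17, mode=pulse, source=west, band=beta): mode is pulse, channel = 17 — doesn't qualify, so No.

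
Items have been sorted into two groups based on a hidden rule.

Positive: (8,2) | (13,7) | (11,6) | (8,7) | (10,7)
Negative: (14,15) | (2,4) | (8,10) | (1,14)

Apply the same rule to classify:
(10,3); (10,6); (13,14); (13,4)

Positive, Positive, Negative, Positive

The rule appears to be: first > second.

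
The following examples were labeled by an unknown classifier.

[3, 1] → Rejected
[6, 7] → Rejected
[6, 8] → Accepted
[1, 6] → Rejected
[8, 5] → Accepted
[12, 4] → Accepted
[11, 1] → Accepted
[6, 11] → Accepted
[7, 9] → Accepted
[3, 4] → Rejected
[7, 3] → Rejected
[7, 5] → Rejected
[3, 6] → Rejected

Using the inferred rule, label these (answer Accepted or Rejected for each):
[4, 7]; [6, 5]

The common property of the 'Accepted' items is: max ≥ 8. No 'Rejected' item has it.
[4, 7]: max 7 — doesn't match, so Rejected.
[6, 5]: max 6 — doesn't match, so Rejected.

Rejected, Rejected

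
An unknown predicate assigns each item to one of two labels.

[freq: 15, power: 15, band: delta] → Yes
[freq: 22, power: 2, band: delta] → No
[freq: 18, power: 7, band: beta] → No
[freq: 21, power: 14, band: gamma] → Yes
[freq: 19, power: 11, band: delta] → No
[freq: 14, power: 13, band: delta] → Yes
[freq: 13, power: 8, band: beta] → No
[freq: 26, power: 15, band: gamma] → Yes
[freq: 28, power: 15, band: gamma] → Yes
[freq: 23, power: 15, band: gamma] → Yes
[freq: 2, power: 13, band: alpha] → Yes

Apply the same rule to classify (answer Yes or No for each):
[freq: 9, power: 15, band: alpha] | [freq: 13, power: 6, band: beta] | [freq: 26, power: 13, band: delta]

The classifier is using: power ≥ 13.

Yes, No, Yes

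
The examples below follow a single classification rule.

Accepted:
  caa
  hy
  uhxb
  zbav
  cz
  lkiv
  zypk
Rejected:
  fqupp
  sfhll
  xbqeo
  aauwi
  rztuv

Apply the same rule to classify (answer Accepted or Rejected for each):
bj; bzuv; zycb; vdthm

The common property of the 'Accepted' items is: length ≤ 4. No 'Rejected' item has it.

Accepted, Accepted, Accepted, Rejected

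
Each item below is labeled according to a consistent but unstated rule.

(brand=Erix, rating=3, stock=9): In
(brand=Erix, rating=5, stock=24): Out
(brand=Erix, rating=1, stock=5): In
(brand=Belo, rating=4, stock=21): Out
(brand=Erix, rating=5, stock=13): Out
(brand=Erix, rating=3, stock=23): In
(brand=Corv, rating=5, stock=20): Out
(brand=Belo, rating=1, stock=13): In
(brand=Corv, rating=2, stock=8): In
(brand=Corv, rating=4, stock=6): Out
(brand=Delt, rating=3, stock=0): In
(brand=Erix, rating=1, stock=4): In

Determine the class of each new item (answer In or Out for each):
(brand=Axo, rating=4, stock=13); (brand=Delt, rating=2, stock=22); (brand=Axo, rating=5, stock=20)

A rule that fits every label: rating ≤ 3 — true of each 'In' example, false of each 'Out' one.
(brand=Axo, rating=4, stock=13) → rating = 4 → Out.
(brand=Delt, rating=2, stock=22) → rating = 2 → In.
(brand=Axo, rating=5, stock=20) → rating = 5 → Out.

Out, In, Out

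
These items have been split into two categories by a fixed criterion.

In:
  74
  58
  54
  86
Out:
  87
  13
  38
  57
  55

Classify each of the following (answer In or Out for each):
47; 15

Out, Out

Every 'In' example satisfies: even AND at least 54. None of the 'Out' examples do.
47: Out (47 is odd, 47 < 54).
15: Out (15 is odd, 15 < 54).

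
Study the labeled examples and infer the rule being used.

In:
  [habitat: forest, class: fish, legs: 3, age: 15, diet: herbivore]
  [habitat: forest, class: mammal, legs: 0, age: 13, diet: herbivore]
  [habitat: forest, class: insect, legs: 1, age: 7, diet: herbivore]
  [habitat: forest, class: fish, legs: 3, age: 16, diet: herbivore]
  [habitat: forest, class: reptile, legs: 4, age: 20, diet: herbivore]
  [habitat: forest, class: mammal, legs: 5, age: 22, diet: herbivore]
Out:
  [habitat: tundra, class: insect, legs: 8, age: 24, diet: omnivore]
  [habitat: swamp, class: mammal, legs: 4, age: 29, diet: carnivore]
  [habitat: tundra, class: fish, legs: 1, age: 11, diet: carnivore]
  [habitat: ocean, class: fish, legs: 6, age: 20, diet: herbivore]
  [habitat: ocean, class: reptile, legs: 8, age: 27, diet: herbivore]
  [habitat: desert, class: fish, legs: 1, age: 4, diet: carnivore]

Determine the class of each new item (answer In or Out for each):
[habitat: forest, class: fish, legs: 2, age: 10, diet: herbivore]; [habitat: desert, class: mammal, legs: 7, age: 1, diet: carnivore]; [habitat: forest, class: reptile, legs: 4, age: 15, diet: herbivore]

In, Out, In

'In' ⟺ habitat is forest.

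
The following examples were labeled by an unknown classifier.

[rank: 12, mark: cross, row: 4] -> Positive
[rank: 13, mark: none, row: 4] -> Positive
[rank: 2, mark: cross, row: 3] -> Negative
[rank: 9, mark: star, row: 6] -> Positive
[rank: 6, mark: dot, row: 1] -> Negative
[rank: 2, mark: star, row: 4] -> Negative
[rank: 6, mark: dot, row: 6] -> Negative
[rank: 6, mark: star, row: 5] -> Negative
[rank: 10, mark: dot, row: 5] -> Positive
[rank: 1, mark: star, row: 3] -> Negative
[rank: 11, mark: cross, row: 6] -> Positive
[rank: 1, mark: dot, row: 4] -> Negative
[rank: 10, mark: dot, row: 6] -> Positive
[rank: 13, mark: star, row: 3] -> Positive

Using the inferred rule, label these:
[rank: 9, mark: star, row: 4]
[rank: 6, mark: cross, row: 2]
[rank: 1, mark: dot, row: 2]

Positive, Negative, Negative

Rule: rank ≥ 9. This holds for each 'Positive' example and fails for each 'Negative' one.
[rank: 9, mark: star, row: 4]: rank = 9, fits → Positive.
[rank: 6, mark: cross, row: 2]: rank = 6, does not satisfy this → Negative.
[rank: 1, mark: dot, row: 2]: rank = 1, does not satisfy this → Negative.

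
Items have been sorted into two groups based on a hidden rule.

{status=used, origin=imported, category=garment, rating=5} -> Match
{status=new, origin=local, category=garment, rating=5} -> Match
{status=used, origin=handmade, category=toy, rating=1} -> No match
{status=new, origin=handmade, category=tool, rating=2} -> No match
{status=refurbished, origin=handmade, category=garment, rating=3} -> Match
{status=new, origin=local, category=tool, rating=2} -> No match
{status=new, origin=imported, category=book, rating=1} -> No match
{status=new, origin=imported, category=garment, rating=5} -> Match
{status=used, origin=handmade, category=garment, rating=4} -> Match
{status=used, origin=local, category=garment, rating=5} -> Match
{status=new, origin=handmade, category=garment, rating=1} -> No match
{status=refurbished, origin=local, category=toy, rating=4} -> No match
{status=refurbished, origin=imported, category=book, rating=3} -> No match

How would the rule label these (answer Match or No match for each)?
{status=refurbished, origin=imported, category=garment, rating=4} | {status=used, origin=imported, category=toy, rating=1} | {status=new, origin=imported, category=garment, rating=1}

The common property of the 'Match' items is: category is garment AND rating ≥ 2. No 'No match' item has it.

Match, No match, No match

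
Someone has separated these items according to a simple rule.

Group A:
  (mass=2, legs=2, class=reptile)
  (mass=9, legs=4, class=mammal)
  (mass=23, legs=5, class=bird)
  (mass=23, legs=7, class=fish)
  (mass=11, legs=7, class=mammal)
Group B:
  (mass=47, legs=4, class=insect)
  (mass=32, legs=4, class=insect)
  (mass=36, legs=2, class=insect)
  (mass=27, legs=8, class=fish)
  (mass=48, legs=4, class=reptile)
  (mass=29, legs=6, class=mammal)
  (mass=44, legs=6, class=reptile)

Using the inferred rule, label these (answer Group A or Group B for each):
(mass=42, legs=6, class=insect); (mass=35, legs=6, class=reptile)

Group B, Group B

The common property of the 'Group A' items is: mass ≤ 23. No 'Group B' item has it.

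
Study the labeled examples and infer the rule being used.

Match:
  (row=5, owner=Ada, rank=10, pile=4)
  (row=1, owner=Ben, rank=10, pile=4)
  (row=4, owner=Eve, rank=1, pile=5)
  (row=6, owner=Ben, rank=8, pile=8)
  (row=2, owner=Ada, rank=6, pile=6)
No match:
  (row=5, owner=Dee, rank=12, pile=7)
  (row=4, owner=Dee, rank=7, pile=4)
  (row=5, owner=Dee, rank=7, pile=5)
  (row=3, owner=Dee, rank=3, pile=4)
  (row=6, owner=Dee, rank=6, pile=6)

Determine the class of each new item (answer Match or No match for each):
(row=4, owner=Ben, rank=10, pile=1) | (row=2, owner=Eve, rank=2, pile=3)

Match, Match

Checking candidate rules against both groups, what survives is: owner is not Dee.
(row=4, owner=Ben, rank=10, pile=1): Match (owner is Ben).
(row=2, owner=Eve, rank=2, pile=3): Match (owner is Eve).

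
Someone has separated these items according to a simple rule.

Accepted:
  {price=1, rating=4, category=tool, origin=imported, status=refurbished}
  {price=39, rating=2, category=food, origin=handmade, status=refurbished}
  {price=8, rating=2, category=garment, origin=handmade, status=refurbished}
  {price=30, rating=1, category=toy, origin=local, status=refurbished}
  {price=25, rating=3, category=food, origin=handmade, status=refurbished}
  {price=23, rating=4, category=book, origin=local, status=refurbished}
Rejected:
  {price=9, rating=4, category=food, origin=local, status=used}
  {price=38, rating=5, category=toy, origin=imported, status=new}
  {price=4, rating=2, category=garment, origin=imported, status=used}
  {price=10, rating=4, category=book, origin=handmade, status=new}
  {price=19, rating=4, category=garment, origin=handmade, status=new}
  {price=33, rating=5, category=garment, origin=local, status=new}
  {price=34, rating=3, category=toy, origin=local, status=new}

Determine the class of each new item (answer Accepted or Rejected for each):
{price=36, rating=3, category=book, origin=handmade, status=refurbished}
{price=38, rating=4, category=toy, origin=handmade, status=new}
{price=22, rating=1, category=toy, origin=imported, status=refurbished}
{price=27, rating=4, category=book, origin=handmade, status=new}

The pattern is that an item is 'Accepted' exactly when: status is refurbished.

Accepted, Rejected, Accepted, Rejected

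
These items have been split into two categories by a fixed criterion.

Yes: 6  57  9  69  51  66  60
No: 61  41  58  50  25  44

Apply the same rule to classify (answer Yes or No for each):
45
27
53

Yes, Yes, No

One predicate separates the groups cleanly: multiple of 3.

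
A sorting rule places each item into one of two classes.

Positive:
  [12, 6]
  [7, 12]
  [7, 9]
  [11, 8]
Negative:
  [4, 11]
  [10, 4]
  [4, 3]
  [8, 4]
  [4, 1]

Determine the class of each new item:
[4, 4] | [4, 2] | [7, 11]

The distinguishing property — sum ≥ 16 — holds for all the 'Positive' cases and none of the 'Negative' cases.
[4, 4] → 4+4 = 8 → Negative. [4, 2] → 4+2 = 6 → Negative. [7, 11] → 7+11 = 18 → Positive.

Negative, Negative, Positive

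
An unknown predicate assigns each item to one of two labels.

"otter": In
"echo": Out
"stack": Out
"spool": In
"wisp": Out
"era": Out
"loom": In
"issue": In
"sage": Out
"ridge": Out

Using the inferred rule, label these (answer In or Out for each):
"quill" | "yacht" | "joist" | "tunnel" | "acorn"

In, Out, Out, In, Out

The rule appears to be: has a double letter.
"quill": 'll' doubled, fits → In.
"yacht": no doubled letter, lacks this property → Out.
"joist": no doubled letter, lacks this property → Out.
"tunnel": 'nn' doubled, fits → In.
"acorn": no doubled letter, lacks this property → Out.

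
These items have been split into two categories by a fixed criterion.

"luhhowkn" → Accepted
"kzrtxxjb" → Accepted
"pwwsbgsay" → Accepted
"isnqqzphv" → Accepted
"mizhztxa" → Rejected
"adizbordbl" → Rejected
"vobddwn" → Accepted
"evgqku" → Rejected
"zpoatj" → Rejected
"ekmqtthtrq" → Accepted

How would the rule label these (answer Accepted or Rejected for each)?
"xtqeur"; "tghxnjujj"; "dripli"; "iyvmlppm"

Rejected, Accepted, Rejected, Accepted

All 'Accepted' examples share one property — has a double letter — and every 'Rejected' example lacks it.
Rejected: "xtqeur", since no doubled letter. Accepted: "tghxnjujj", since 'jj' doubled. Rejected: "dripli", since no doubled letter. Accepted: "iyvmlppm", since 'pp' doubled.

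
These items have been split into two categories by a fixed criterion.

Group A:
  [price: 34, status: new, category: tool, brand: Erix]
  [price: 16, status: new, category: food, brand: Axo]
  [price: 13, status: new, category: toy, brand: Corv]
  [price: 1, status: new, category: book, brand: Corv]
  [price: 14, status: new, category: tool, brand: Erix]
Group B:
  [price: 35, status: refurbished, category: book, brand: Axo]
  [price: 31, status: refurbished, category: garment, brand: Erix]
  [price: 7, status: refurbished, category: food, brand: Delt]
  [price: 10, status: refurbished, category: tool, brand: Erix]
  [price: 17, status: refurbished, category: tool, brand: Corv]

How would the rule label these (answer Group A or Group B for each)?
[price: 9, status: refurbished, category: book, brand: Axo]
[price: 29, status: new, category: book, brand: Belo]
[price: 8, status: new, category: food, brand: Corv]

Group B, Group A, Group A

'Group A' ⟺ status is new.
[price: 9, status: refurbished, category: book, brand: Axo]: status is refurbished, does not fit → Group B. [price: 29, status: new, category: book, brand: Belo]: status is new, meets the rule → Group A. [price: 8, status: new, category: food, brand: Corv]: status is new, meets the rule → Group A.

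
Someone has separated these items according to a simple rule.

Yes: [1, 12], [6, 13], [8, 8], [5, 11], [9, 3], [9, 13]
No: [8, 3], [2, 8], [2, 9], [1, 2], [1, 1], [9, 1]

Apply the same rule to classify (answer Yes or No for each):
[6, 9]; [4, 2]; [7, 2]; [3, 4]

Yes, No, No, No

One predicate separates the groups cleanly: sum ≥ 12.
[6, 9]: 6+9 = 15 — has this property, so Yes.
[4, 2]: 4+2 = 6 — doesn't match, so No.
[7, 2]: 7+2 = 9 — doesn't match, so No.
[3, 4]: 3+4 = 7 — doesn't match, so No.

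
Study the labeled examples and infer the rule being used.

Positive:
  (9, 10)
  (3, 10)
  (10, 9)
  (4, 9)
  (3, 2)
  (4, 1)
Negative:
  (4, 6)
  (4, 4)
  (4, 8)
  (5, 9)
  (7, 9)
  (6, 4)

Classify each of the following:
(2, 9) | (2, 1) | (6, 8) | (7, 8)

The pattern is that an item is 'Positive' exactly when: sum is odd.
(2, 9) → 2+9 = 11 → Positive. (2, 1) → 2+1 = 3 → Positive. (6, 8) → 6+8 = 14 → Negative. (7, 8) → 7+8 = 15 → Positive.

Positive, Positive, Negative, Positive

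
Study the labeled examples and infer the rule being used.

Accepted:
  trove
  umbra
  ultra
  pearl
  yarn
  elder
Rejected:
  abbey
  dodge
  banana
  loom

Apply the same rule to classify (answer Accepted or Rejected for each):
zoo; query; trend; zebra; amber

The rule appears to be: contains 'r'.
zoo → no 'r' → Rejected. query → has 'r' → Accepted. trend → has 'r' → Accepted. zebra → has 'r' → Accepted. amber → has 'r' → Accepted.

Rejected, Accepted, Accepted, Accepted, Accepted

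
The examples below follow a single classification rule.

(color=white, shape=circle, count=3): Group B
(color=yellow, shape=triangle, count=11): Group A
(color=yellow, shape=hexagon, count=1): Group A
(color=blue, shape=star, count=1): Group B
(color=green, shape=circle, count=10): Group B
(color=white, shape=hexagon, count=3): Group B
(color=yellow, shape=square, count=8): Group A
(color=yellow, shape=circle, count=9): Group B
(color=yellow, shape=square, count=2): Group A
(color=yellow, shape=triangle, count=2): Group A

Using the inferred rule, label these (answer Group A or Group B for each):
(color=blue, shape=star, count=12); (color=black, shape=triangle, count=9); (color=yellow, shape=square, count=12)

One predicate separates the groups cleanly: color is yellow AND count ≠ 9.
(color=blue, shape=star, count=12): color is blue, count = 12, fails the rule → Group B. (color=black, shape=triangle, count=9): color is black, count = 9, fails the rule → Group B. (color=yellow, shape=square, count=12): color is yellow, count = 12, meets the rule → Group A.

Group B, Group B, Group A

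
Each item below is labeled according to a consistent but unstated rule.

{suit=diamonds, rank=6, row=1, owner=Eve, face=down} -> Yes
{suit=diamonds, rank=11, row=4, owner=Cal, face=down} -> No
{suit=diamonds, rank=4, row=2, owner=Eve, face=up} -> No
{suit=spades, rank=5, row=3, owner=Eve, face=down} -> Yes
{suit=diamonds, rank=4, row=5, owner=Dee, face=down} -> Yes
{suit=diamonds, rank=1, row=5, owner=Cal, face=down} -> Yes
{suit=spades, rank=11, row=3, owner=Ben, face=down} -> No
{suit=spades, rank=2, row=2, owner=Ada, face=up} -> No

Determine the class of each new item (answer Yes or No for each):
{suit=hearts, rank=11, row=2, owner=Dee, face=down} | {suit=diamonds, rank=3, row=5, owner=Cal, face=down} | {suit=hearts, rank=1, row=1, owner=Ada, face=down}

The rule appears to be: face is down AND rank ≤ 6.
{suit=hearts, rank=11, row=2, owner=Dee, face=down}: No (face is down, rank = 11). {suit=diamonds, rank=3, row=5, owner=Cal, face=down}: Yes (face is down, rank = 3). {suit=hearts, rank=1, row=1, owner=Ada, face=down}: Yes (face is down, rank = 1).

No, Yes, Yes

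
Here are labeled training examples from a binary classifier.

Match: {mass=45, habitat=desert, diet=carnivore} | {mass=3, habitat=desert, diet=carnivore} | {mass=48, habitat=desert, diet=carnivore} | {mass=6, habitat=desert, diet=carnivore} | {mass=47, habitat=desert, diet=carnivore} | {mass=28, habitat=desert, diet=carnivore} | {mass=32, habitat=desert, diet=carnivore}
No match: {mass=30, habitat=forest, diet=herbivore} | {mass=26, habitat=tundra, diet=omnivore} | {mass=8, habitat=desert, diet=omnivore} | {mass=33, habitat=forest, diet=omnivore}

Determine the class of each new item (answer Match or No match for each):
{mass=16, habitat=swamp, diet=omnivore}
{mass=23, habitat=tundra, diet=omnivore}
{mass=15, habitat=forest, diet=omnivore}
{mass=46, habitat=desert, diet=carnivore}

No match, No match, No match, Match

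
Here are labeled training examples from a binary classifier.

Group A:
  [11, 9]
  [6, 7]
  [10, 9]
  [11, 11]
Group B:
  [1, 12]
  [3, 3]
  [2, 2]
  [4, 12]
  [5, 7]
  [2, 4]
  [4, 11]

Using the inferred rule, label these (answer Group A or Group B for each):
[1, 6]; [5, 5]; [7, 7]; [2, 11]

Group B, Group B, Group A, Group B

Rule: first ≥ 6. This holds for each 'Group A' example and fails for each 'Group B' one.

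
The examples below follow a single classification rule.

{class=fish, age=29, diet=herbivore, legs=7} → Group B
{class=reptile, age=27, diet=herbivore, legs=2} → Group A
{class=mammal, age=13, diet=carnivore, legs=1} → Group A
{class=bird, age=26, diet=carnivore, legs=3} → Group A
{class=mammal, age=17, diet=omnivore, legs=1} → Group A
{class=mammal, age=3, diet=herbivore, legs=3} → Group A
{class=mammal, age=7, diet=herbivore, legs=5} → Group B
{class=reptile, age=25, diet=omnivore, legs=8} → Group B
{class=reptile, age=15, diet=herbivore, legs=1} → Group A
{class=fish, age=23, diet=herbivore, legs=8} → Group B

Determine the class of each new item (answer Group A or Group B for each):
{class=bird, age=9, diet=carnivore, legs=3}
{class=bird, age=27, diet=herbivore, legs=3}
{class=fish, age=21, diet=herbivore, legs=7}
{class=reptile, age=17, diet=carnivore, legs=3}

The rule appears to be: legs ≤ 3.
{class=bird, age=9, diet=carnivore, legs=3}: legs = 3 — passes, so Group A. {class=bird, age=27, diet=herbivore, legs=3}: legs = 3 — passes, so Group A. {class=fish, age=21, diet=herbivore, legs=7}: legs = 7 — fails the rule, so Group B. {class=reptile, age=17, diet=carnivore, legs=3}: legs = 3 — passes, so Group A.

Group A, Group A, Group B, Group A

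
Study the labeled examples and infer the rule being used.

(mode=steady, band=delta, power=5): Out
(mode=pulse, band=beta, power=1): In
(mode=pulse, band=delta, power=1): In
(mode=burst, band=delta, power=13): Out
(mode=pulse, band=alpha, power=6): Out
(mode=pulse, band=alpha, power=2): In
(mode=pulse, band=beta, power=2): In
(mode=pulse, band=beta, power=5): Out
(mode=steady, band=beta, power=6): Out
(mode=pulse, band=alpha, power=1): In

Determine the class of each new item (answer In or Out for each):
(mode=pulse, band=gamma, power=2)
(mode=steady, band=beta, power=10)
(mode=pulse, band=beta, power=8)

In, Out, Out

The common property of the 'In' items is: power ≤ 2. No 'Out' item has it.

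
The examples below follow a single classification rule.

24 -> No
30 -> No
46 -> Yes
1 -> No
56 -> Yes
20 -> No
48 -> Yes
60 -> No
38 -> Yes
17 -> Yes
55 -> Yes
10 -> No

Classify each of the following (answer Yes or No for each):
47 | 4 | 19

Every 'Yes' example satisfies: digit sum ≥ 7. None of the 'No' examples do.
47: Yes (digit sum 4+7 = 11).
4: No (digit sum 4).
19: Yes (digit sum 1+9 = 10).

Yes, No, Yes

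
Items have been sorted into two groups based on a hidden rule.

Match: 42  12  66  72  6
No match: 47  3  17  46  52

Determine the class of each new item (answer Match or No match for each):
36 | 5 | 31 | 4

Match, No match, No match, No match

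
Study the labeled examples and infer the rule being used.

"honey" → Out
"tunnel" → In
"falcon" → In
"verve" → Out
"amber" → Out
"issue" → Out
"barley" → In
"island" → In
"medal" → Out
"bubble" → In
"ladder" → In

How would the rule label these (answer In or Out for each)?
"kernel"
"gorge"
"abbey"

In, Out, Out

Every 'In' example satisfies: even length. None of the 'Out' examples do.
In: "kernel", since length 6. Out: "gorge", since length 5. Out: "abbey", since length 5.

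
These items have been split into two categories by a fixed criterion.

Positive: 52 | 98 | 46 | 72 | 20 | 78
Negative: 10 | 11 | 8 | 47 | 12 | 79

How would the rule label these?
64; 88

The common property of the 'Positive' items is: even AND at least 20. No 'Negative' item has it.

Positive, Positive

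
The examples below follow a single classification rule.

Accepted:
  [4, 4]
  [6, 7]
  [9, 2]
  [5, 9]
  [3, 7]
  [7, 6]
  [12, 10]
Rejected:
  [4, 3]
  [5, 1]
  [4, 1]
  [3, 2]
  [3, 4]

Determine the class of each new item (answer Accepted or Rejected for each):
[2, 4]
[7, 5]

The common property of the 'Accepted' items is: sum ≥ 8. No 'Rejected' item has it.

Rejected, Accepted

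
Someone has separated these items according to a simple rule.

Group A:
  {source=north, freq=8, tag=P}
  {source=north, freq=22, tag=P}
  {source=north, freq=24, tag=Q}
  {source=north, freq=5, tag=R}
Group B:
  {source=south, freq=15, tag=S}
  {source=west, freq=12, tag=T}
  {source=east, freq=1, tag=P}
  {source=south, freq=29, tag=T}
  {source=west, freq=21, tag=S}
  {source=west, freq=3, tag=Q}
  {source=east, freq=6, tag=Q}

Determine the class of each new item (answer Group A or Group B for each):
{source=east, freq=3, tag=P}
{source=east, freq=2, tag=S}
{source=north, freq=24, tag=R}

The common property of the 'Group A' items is: source is north. No 'Group B' item has it.
{source=east, freq=3, tag=P} — source is east, hence Group B. {source=east, freq=2, tag=S} — source is east, hence Group B. {source=north, freq=24, tag=R} — source is north, hence Group A.

Group B, Group B, Group A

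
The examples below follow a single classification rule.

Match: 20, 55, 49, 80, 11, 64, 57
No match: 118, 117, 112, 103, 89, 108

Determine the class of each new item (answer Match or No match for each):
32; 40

Rule: at most 80. This holds for each 'Match' example and fails for each 'No match' one.
Match: 32, since 32 ≤ 80. Match: 40, since 40 ≤ 80.

Match, Match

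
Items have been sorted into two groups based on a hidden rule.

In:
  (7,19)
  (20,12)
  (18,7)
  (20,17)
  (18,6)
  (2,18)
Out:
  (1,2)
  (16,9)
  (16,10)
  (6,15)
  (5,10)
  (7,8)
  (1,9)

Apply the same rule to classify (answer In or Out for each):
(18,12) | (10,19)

The classifier is using: max ≥ 17.
(18,12) — max 18, hence In. (10,19) — max 19, hence In.

In, In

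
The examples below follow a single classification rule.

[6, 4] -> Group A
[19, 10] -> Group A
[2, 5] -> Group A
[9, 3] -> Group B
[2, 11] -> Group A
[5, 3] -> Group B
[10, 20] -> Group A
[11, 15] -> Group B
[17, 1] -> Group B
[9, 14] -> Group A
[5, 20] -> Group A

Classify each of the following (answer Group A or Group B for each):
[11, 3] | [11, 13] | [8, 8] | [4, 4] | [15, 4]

Group B, Group B, Group A, Group A, Group A

The classifier is using: product is even.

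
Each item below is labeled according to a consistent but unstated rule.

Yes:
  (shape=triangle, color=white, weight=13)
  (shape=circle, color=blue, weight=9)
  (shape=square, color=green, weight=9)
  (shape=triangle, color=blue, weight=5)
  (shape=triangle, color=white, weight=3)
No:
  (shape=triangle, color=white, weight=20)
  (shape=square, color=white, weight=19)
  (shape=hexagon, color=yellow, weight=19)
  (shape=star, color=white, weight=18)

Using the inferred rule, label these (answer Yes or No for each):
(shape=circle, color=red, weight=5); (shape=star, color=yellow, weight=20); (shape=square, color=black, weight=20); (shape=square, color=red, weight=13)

'Yes' ⟺ weight ≤ 13.
(shape=circle, color=red, weight=5): Yes (weight = 5).
(shape=star, color=yellow, weight=20): No (weight = 20).
(shape=square, color=black, weight=20): No (weight = 20).
(shape=square, color=red, weight=13): Yes (weight = 13).

Yes, No, No, Yes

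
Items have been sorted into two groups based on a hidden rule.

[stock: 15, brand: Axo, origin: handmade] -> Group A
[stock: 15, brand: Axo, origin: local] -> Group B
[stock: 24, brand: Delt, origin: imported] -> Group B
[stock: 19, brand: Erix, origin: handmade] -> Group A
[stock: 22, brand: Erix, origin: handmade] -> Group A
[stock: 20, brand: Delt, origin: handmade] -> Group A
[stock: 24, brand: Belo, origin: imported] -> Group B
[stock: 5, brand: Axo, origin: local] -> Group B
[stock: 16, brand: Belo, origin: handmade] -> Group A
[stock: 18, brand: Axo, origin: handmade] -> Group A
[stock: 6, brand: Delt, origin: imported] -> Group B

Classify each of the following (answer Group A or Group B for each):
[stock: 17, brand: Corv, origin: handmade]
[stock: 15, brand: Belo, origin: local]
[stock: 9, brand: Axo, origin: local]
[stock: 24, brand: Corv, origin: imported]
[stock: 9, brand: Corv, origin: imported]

Group A, Group B, Group B, Group B, Group B

The distinguishing property — origin is handmade — holds for all the 'Group A' cases and none of the 'Group B' cases.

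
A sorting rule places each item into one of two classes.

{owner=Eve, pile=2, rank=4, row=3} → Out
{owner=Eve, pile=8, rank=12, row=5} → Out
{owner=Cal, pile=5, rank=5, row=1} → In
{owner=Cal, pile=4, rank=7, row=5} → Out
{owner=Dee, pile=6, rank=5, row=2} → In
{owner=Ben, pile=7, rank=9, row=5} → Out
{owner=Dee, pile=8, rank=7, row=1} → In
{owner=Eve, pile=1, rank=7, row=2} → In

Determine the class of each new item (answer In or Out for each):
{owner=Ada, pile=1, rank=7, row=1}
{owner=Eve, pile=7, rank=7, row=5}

A rule that fits every label: row ≤ 2 — true of each 'In' example, false of each 'Out' one.
{owner=Ada, pile=1, rank=7, row=1}: row = 1 — passes, so In.
{owner=Eve, pile=7, rank=7, row=5}: row = 5 — lacks this property, so Out.

In, Out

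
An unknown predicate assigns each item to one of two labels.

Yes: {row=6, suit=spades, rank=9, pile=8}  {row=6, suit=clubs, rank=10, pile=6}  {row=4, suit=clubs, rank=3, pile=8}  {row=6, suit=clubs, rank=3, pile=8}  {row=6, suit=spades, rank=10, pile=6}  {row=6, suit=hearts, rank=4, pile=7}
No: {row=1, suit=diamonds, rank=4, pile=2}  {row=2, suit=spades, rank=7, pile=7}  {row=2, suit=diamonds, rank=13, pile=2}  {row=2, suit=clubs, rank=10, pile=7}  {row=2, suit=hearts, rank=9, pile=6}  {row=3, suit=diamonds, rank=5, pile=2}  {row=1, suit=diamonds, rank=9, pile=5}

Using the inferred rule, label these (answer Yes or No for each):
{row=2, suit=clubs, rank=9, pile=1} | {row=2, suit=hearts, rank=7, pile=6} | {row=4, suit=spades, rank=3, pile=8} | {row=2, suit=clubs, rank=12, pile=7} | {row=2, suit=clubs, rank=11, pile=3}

No, No, Yes, No, No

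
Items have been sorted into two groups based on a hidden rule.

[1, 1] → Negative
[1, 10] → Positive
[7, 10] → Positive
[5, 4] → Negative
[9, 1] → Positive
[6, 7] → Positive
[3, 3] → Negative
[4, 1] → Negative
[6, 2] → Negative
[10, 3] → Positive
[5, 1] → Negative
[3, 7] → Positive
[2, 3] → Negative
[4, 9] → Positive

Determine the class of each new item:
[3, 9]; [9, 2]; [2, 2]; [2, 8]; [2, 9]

Positive, Positive, Negative, Positive, Positive

One predicate separates the groups cleanly: sum ≥ 10.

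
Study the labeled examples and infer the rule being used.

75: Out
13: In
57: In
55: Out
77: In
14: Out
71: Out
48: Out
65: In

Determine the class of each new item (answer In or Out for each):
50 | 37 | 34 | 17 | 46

One predicate separates the groups cleanly: ≡ 1 (mod 4).
50: Out (50 mod 4 = 2). 37: In (37 mod 4 = 1). 34: Out (34 mod 4 = 2). 17: In (17 mod 4 = 1). 46: Out (46 mod 4 = 2).

Out, In, Out, In, Out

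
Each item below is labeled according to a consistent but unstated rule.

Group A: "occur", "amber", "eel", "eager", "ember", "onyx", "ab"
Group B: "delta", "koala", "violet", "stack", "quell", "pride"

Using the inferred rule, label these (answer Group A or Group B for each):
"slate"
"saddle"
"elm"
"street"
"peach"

Group B, Group B, Group A, Group B, Group B

The simplest hypothesis consistent with all the labels is: starts with a vowel.
"slate": starts with 's', fails this test → Group B. "saddle": starts with 's', fails this test → Group B. "elm": starts with 'e', qualifies → Group A. "street": starts with 's', fails this test → Group B. "peach": starts with 'p', fails this test → Group B.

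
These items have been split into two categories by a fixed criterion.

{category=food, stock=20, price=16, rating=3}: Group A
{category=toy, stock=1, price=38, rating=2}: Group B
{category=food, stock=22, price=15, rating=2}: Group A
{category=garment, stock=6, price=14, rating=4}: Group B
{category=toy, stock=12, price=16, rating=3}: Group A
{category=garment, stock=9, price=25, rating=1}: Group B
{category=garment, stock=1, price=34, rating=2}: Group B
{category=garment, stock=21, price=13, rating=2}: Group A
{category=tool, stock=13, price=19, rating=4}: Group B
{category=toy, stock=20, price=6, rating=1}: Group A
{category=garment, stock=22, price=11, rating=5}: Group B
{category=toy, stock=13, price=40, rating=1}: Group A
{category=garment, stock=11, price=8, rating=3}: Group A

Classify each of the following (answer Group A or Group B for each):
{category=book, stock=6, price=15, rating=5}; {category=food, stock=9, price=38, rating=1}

Group B, Group B

The simplest hypothesis consistent with all the labels is: rating ≤ 3 AND stock ≥ 11.
{category=book, stock=6, price=15, rating=5} → rating = 5, stock = 6 → Group B. {category=food, stock=9, price=38, rating=1} → rating = 1, stock = 9 → Group B.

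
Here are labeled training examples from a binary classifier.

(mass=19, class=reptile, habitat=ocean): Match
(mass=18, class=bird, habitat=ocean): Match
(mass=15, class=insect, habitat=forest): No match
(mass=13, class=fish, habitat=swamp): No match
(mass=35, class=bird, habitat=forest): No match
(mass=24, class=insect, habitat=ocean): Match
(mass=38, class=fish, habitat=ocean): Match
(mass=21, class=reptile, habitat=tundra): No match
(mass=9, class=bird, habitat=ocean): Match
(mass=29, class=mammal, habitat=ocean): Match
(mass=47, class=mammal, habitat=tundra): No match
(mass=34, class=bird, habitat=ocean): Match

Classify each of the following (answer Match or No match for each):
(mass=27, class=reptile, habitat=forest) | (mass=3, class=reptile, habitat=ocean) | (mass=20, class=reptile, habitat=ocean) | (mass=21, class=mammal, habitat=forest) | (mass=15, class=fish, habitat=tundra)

The simplest hypothesis consistent with all the labels is: habitat is ocean.
(mass=27, class=reptile, habitat=forest) → habitat is forest → No match. (mass=3, class=reptile, habitat=ocean) → habitat is ocean → Match. (mass=20, class=reptile, habitat=ocean) → habitat is ocean → Match. (mass=21, class=mammal, habitat=forest) → habitat is forest → No match. (mass=15, class=fish, habitat=tundra) → habitat is tundra → No match.

No match, Match, Match, No match, No match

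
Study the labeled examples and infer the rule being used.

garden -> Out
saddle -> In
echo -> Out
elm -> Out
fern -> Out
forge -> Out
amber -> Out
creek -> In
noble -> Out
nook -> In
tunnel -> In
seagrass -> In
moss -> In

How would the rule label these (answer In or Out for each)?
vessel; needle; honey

The rule appears to be: has a double letter.
vessel: 'ss' doubled — meets the rule, so In. needle: 'ee' doubled — meets the rule, so In. honey: no doubled letter — doesn't qualify, so Out.

In, In, Out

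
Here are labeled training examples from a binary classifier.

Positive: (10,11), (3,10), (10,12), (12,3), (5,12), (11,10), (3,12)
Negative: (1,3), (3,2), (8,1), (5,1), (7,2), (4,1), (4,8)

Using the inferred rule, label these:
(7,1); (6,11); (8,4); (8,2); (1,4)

All 'Positive' examples share one property — sum ≥ 13 — and every 'Negative' example lacks it.
(7,1) → 7+1 = 8 → Negative.
(6,11) → 6+11 = 17 → Positive.
(8,4) → 8+4 = 12 → Negative.
(8,2) → 8+2 = 10 → Negative.
(1,4) → 1+4 = 5 → Negative.

Negative, Positive, Negative, Negative, Negative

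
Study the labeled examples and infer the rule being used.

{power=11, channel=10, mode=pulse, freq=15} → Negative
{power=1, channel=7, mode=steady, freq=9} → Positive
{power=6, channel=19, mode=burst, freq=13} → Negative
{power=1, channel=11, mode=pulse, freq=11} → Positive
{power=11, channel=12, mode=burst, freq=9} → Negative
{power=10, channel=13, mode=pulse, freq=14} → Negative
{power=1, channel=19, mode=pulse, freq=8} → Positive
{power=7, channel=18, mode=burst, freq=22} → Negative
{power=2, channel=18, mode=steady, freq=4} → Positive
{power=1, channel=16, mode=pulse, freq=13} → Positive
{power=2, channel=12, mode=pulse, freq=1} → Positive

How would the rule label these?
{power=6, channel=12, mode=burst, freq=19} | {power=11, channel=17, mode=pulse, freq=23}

Negative, Negative

Rule: power ≤ 2. This holds for each 'Positive' example and fails for each 'Negative' one.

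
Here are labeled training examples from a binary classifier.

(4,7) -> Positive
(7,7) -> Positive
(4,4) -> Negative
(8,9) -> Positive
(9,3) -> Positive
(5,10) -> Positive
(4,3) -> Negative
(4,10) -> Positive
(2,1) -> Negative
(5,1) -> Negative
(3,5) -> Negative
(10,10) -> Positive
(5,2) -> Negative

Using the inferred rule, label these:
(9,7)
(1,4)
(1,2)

'Positive' ⟺ sum ≥ 11.
(9,7): 9+7 = 16 — matches, so Positive. (1,4): 1+4 = 5 — does not pass, so Negative. (1,2): 1+2 = 3 — does not pass, so Negative.

Positive, Negative, Negative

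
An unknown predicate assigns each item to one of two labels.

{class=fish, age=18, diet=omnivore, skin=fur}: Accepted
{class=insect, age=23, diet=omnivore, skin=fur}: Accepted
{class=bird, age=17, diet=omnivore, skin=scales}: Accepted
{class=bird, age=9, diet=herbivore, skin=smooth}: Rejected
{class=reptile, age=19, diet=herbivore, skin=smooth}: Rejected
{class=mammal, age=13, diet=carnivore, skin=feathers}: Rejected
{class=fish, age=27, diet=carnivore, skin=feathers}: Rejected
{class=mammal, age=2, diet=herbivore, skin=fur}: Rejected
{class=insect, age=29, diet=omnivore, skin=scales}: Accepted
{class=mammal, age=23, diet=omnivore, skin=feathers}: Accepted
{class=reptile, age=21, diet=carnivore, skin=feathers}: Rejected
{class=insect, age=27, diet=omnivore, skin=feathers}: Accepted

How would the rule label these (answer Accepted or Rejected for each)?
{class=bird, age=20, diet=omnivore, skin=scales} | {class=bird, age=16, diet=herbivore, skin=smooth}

Accepted, Rejected

The pattern is that an item is 'Accepted' exactly when: diet is omnivore.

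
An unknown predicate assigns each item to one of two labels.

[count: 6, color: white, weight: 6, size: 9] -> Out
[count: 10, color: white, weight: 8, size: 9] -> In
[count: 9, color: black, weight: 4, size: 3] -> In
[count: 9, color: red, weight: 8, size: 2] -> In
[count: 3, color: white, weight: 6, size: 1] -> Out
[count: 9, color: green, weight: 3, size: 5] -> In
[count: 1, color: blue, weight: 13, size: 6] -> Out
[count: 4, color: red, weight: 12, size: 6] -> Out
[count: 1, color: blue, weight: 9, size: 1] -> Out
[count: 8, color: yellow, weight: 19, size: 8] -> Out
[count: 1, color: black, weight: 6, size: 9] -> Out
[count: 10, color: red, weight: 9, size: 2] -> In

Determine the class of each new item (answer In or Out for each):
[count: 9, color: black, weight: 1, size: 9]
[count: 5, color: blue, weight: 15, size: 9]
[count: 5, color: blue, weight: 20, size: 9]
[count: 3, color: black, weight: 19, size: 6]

In, Out, Out, Out

'In' ⟺ count ≥ 9.
[count: 9, color: black, weight: 1, size: 9] → count = 9 → In.
[count: 5, color: blue, weight: 15, size: 9] → count = 5 → Out.
[count: 5, color: blue, weight: 20, size: 9] → count = 5 → Out.
[count: 3, color: black, weight: 19, size: 6] → count = 3 → Out.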